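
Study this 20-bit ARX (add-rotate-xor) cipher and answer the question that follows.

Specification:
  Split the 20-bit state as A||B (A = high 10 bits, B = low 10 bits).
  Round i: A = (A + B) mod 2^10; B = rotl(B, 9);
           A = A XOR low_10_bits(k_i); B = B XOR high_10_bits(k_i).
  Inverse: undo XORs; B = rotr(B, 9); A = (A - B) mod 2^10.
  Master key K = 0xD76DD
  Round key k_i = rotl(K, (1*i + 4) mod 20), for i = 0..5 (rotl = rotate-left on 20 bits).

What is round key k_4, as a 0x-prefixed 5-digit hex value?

0x6DDD7

K = 0xD76DD
k_0 = rotl(K, (1*0+4) mod 20) = rotl(K, 4) = 0x76DDD
k_1 = rotl(K, (1*1+4) mod 20) = rotl(K, 5) = 0xEDBBA
k_2 = rotl(K, (1*2+4) mod 20) = rotl(K, 6) = 0xDB775
k_3 = rotl(K, (1*3+4) mod 20) = rotl(K, 7) = 0xB6EEB
k_4 = rotl(K, (1*4+4) mod 20) = rotl(K, 8) = 0x6DDD7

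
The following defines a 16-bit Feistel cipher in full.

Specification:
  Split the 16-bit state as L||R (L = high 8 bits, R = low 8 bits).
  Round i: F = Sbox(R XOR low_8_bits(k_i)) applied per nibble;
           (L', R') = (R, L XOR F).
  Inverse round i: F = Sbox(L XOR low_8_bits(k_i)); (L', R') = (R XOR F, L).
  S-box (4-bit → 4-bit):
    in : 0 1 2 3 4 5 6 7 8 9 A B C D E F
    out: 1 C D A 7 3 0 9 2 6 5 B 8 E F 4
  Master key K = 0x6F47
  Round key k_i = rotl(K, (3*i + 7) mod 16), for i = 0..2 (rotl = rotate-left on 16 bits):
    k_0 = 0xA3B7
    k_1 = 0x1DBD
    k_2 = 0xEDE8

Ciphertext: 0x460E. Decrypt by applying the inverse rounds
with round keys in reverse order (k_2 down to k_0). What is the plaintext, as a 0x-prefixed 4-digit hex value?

s_0 = ciphertext = 0x460E
s_1 = InvRound(s_0, k_2) = 0x5146
s_2 = InvRound(s_1, k_1) = 0xBE51
s_3 = InvRound(s_2, k_0) = 0x47BE

0x47BE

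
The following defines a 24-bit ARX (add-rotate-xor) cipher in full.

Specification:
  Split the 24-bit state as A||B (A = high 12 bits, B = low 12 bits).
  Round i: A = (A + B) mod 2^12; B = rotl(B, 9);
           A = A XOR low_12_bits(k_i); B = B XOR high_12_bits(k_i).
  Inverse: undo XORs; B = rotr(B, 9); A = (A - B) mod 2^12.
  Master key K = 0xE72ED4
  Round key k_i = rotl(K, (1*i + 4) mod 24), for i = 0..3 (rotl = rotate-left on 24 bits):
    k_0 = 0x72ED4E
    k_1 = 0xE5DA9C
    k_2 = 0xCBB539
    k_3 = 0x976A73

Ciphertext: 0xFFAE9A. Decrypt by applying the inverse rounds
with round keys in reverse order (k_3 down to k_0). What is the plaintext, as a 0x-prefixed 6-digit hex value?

s_0 = ciphertext = 0xFFAE9A
s_1 = InvRound(s_0, k_3) = 0x626F63
s_2 = InvRound(s_1, k_2) = 0x45EEC1
s_3 = InvRound(s_2, k_1) = 0x9E24E0
s_4 = InvRound(s_3, k_0) = 0x63BE71

0x63BE71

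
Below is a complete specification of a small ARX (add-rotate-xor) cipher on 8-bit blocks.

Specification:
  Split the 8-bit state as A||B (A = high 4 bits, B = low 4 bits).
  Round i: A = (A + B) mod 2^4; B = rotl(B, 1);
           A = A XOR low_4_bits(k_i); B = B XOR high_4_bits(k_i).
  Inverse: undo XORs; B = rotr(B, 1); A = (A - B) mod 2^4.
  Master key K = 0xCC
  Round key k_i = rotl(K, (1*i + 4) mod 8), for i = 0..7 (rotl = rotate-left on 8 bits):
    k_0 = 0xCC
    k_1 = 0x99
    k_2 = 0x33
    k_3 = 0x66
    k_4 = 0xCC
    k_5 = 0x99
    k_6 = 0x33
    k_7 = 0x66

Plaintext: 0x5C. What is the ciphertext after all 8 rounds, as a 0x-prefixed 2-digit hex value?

s_0 = plaintext = 0x5C
s_1 = Round(s_0, k_0) = 0xD5
s_2 = Round(s_1, k_1) = 0xB3
s_3 = Round(s_2, k_2) = 0xD5
s_4 = Round(s_3, k_3) = 0x4C
s_5 = Round(s_4, k_4) = 0xC5
s_6 = Round(s_5, k_5) = 0x83
s_7 = Round(s_6, k_6) = 0x85
s_8 = Round(s_7, k_7) = 0xBC

0xBC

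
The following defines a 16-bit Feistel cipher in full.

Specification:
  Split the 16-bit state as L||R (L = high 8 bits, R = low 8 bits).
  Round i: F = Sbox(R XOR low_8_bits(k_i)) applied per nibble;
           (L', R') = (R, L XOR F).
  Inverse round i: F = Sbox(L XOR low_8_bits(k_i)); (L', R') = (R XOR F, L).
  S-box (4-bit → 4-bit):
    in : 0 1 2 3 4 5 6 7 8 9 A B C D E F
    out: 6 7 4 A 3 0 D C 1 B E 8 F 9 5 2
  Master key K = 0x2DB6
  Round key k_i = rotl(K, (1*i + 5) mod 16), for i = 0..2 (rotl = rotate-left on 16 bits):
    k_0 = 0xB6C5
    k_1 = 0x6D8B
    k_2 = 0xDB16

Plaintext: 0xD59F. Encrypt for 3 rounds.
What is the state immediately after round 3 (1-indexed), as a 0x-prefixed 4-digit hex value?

s_0 = plaintext = 0xD59F
s_1 = Round(s_0, k_0) = 0x9FDB
s_2 = Round(s_1, k_1) = 0xDB99
s_3 = Round(s_2, k_2) = 0x99C9

0x99C9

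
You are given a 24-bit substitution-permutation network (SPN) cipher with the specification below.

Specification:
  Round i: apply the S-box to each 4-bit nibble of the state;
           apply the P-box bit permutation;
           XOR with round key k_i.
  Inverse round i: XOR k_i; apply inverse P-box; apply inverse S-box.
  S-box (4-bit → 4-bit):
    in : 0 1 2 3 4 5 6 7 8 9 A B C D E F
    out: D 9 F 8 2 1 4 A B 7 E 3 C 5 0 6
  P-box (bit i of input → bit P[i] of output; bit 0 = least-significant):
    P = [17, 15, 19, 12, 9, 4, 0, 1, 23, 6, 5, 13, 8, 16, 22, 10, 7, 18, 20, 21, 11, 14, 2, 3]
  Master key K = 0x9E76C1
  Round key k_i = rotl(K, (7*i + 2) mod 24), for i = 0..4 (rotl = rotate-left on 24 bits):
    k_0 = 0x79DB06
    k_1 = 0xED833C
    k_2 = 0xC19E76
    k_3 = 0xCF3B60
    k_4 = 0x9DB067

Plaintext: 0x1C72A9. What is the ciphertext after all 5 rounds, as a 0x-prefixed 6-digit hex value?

0xD3AE29

s_0 = plaintext = 0x1C72A9
s_1 = Round(s_0, k_0) = 0xC2777D
s_2 = Round(s_1, k_1) = 0xD2A7E2
s_3 = Round(s_2, k_2) = 0xBE22B2
s_4 = Round(s_3, k_3) = 0x04C410
s_5 = Round(s_4, k_4) = 0xD3AE29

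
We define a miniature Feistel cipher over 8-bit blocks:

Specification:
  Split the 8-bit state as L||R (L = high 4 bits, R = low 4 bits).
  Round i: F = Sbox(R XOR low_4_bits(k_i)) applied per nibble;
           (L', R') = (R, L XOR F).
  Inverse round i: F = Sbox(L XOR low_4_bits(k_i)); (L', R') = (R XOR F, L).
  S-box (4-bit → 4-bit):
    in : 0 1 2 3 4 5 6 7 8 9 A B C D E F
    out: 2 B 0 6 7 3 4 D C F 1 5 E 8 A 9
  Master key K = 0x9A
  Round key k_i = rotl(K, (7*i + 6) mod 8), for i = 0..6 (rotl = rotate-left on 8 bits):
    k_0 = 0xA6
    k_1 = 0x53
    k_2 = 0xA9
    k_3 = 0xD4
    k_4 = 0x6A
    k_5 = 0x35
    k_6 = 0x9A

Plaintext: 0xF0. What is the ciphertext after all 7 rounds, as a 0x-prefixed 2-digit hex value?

s_0 = plaintext = 0xF0
s_1 = Round(s_0, k_0) = 0x0B
s_2 = Round(s_1, k_1) = 0xBC
s_3 = Round(s_2, k_2) = 0xC8
s_4 = Round(s_3, k_3) = 0x82
s_5 = Round(s_4, k_4) = 0x24
s_6 = Round(s_5, k_5) = 0x49
s_7 = Round(s_6, k_6) = 0x92

0x92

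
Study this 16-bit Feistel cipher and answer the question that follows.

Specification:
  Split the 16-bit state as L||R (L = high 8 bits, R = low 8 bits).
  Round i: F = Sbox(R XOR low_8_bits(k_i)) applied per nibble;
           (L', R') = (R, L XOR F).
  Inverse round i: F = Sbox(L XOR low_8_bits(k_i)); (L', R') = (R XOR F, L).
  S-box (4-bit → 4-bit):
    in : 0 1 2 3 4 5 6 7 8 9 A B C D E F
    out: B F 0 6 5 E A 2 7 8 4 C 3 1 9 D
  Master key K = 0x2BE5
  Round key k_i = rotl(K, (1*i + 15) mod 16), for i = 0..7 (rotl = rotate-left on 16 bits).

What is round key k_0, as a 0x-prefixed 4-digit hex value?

K = 0x2BE5
k_0 = rotl(K, (1*0+15) mod 16) = rotl(K, 15) = 0x95F2

0x95F2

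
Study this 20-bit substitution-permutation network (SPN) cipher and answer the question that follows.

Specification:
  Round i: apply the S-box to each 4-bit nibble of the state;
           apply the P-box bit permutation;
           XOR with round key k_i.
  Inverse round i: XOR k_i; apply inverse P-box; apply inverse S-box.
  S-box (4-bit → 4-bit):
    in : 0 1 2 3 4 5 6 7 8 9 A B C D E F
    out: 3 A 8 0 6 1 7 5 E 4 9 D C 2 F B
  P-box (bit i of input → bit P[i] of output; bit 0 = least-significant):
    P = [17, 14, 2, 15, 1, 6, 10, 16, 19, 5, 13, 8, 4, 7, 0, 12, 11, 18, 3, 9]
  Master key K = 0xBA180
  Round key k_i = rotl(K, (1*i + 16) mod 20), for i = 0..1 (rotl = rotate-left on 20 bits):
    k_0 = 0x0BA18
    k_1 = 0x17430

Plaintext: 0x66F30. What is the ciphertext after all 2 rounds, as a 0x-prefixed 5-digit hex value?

0x4AEAA

s_0 = plaintext = 0x66F30
s_1 = Round(s_0, k_0) = 0xEF3A1
s_2 = Round(s_1, k_1) = 0x4AEAA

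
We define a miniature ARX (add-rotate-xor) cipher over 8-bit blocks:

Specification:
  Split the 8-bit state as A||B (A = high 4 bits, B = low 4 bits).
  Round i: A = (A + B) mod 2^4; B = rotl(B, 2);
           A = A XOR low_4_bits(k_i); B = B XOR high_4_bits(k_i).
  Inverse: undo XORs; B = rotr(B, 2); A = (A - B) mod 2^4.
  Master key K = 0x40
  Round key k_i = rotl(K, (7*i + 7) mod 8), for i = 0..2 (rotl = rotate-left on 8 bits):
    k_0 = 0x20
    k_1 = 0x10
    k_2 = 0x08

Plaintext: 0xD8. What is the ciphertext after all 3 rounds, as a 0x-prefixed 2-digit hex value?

s_0 = plaintext = 0xD8
s_1 = Round(s_0, k_0) = 0x50
s_2 = Round(s_1, k_1) = 0x51
s_3 = Round(s_2, k_2) = 0xE4

0xE4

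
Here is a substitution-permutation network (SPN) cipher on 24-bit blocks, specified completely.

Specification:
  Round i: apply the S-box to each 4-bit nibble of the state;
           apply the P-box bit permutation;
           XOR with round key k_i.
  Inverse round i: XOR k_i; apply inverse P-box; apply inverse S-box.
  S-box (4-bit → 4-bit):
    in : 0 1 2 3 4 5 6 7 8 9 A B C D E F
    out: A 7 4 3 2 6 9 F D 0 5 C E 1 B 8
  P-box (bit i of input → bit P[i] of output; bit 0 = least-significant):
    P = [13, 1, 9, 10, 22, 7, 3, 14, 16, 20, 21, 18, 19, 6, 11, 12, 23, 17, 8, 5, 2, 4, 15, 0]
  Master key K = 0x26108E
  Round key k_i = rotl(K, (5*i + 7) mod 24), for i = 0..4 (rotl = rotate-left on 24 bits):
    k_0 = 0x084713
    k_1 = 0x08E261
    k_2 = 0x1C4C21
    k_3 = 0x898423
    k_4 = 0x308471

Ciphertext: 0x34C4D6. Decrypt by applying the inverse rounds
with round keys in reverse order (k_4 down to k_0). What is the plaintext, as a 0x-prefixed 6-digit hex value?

s_0 = ciphertext = 0x34C4D6
s_1 = InvRound(s_0, k_4) = 0x6F9F04
s_2 = InvRound(s_1, k_3) = 0x67BBD5
s_3 = InvRound(s_2, k_2) = 0x1CE1E8
s_4 = InvRound(s_3, k_1) = 0xF29052
s_5 = InvRound(s_4, k_0) = 0xB1E56B

0xB1E56B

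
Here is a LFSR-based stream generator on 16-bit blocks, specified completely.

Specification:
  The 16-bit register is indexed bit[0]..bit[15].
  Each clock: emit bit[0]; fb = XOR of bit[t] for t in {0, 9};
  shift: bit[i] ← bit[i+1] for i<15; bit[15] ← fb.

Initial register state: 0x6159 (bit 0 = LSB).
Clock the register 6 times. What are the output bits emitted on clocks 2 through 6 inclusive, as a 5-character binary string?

reg_0 = 0x6159
clock 1: out=1, reg = 0xB0AC
clock 2: out=0, reg = 0x5856
clock 3: out=0, reg = 0x2C2B
clock 4: out=1, reg = 0x9615
clock 5: out=1, reg = 0x4B0A
clock 6: out=0, reg = 0xA585

00110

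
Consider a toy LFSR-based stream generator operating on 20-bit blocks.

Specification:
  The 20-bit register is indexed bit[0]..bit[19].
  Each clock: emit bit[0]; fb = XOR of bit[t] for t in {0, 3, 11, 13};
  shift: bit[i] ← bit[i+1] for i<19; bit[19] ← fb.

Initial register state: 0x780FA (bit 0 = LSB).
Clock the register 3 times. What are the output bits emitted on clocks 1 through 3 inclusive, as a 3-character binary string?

010

reg_0 = 0x780FA
clock 1: out=0, reg = 0xBC07D
clock 2: out=1, reg = 0x5E03E
clock 3: out=0, reg = 0x2F01F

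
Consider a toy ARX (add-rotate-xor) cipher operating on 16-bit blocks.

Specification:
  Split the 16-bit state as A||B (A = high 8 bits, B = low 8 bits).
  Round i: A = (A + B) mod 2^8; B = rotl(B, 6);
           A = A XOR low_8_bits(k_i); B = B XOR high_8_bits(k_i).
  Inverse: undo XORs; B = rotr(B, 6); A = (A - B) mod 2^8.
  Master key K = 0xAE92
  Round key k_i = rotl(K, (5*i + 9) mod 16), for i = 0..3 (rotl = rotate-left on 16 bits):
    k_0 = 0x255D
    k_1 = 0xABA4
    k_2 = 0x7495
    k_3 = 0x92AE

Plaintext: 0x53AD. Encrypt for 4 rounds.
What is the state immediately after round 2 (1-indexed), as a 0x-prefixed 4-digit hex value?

s_0 = plaintext = 0x53AD
s_1 = Round(s_0, k_0) = 0x5D4E
s_2 = Round(s_1, k_1) = 0x0F38
s_3 = Round(s_2, k_2) = 0xD27A
s_4 = Round(s_3, k_3) = 0xE20C

0x0F38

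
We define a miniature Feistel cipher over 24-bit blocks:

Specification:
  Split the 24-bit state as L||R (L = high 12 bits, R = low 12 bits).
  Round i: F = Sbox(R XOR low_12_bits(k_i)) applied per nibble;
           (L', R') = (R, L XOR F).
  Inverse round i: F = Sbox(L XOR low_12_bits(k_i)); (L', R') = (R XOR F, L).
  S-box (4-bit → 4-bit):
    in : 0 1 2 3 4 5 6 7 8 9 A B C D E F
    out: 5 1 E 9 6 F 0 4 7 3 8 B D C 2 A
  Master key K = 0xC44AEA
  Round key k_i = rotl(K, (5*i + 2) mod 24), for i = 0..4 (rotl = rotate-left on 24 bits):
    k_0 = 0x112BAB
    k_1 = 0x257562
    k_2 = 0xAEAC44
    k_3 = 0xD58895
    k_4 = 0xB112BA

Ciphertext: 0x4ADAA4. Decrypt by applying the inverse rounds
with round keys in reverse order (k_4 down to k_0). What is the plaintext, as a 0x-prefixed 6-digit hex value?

s_0 = ciphertext = 0x4ADAA4
s_1 = InvRound(s_0, k_4) = 0xAB04AD
s_2 = InvRound(s_1, k_3) = 0xA42AB0
s_3 = InvRound(s_2, k_2) = 0xAE0A42
s_4 = InvRound(s_3, k_1) = 0x03CAE0
s_5 = InvRound(s_4, k_0) = 0x1D403C

0x1D403C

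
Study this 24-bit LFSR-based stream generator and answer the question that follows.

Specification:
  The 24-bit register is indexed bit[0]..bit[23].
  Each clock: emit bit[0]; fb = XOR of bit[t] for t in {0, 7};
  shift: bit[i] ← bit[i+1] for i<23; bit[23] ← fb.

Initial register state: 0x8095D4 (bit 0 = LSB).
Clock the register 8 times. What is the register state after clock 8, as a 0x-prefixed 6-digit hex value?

reg_0 = 0x8095D4
clock 1: out=0, reg = 0xC04AEA
clock 2: out=0, reg = 0xE02575
clock 3: out=1, reg = 0xF012BA
clock 4: out=0, reg = 0xF8095D
clock 5: out=1, reg = 0xFC04AE
clock 6: out=0, reg = 0xFE0257
clock 7: out=1, reg = 0xFF012B
clock 8: out=1, reg = 0xFF8095

0xFF8095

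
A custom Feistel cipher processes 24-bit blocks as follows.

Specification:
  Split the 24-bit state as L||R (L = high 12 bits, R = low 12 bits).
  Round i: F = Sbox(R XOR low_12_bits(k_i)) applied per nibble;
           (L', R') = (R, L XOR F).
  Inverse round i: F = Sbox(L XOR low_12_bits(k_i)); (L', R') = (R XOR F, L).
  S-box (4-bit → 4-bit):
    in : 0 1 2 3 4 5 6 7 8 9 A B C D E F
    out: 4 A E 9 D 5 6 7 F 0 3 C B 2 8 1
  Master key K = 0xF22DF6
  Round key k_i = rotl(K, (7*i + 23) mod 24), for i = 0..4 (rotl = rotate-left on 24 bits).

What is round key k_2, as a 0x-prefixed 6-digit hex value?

K = 0xF22DF6
k_0 = rotl(K, (7*0+23) mod 24) = rotl(K, 23) = 0x7916FB
k_1 = rotl(K, (7*1+23) mod 24) = rotl(K, 6) = 0x8B7DBC
k_2 = rotl(K, (7*2+23) mod 24) = rotl(K, 13) = 0xBEDE45

0xBEDE45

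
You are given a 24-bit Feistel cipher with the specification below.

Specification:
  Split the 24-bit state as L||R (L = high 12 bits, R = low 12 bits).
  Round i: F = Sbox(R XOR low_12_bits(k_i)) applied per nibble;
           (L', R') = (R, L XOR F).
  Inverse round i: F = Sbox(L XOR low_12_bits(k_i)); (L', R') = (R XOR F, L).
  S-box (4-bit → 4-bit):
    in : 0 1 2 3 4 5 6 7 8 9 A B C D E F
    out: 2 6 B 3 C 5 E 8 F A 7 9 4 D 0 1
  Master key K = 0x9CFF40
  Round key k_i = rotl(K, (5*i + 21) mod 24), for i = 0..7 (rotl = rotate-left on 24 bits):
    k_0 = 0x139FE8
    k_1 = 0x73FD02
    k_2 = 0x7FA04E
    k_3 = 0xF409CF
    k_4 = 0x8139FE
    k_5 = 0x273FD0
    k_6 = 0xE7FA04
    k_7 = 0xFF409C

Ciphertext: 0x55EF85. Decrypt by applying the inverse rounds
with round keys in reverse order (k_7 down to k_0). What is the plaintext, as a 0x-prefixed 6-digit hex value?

s_0 = ciphertext = 0x55EF85
s_1 = InvRound(s_0, k_7) = 0xACE55E
s_2 = InvRound(s_1, k_6) = 0x719ACE
s_3 = InvRound(s_2, k_5) = 0x584719
s_4 = InvRound(s_3, k_4) = 0x39E584
s_5 = InvRound(s_4, k_3) = 0x2D239E
s_6 = InvRound(s_5, k_2) = 0x83A2D2
s_7 = InvRound(s_6, k_1) = 0x7ED83A
s_8 = InvRound(s_7, k_0) = 0x71F7ED

0x71F7ED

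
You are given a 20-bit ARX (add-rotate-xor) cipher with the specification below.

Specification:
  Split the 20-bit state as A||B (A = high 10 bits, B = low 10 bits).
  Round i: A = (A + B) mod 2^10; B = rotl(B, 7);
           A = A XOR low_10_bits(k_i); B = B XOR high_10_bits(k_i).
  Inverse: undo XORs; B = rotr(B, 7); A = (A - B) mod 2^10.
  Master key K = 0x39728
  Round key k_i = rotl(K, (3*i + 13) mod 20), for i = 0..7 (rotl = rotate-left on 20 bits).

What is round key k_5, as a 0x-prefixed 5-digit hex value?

K = 0x39728
k_0 = rotl(K, (3*0+13) mod 20) = rotl(K, 13) = 0x5072E
k_1 = rotl(K, (3*1+13) mod 20) = rotl(K, 16) = 0x83972
k_2 = rotl(K, (3*2+13) mod 20) = rotl(K, 19) = 0x1CB94
k_3 = rotl(K, (3*3+13) mod 20) = rotl(K, 2) = 0xE5CA0
k_4 = rotl(K, (3*4+13) mod 20) = rotl(K, 5) = 0x2E507
k_5 = rotl(K, (3*5+13) mod 20) = rotl(K, 8) = 0x72839

0x72839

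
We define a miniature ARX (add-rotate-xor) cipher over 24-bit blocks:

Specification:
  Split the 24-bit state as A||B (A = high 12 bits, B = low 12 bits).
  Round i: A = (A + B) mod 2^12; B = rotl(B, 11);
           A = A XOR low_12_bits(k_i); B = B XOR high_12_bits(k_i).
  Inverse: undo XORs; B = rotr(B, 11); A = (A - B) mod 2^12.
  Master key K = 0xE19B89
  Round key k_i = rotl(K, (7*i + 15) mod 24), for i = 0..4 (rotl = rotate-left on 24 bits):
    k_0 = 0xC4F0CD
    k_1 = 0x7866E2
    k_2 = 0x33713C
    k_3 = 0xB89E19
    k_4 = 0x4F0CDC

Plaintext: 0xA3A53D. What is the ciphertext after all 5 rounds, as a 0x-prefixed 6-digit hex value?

0x407864

s_0 = plaintext = 0xA3A53D
s_1 = Round(s_0, k_0) = 0xFBA6D1
s_2 = Round(s_1, k_1) = 0x069CEE
s_3 = Round(s_2, k_2) = 0xC6B540
s_4 = Round(s_3, k_3) = 0xFB2929
s_5 = Round(s_4, k_4) = 0x407864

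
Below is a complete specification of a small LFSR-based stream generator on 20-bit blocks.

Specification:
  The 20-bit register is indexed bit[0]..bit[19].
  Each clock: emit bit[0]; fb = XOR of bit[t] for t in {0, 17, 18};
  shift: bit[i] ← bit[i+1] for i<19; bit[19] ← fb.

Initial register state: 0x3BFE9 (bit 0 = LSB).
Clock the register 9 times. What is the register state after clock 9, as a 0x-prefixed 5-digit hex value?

reg_0 = 0x3BFE9
clock 1: out=1, reg = 0x1DFF4
clock 2: out=0, reg = 0x0EFFA
clock 3: out=0, reg = 0x077FD
clock 4: out=1, reg = 0x83BFE
clock 5: out=0, reg = 0x41DFF
clock 6: out=1, reg = 0x20EFF
clock 7: out=1, reg = 0x1077F
clock 8: out=1, reg = 0x883BF
clock 9: out=1, reg = 0xC41DF

0xC41DF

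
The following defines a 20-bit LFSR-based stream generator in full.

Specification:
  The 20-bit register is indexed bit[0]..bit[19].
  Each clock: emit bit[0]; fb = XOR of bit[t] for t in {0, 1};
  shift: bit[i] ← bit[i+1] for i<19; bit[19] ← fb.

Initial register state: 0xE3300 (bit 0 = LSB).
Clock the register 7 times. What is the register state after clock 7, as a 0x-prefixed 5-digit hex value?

reg_0 = 0xE3300
clock 1: out=0, reg = 0x71980
clock 2: out=0, reg = 0x38CC0
clock 3: out=0, reg = 0x1C660
clock 4: out=0, reg = 0x0E330
clock 5: out=0, reg = 0x07198
clock 6: out=0, reg = 0x038CC
clock 7: out=0, reg = 0x01C66

0x01C66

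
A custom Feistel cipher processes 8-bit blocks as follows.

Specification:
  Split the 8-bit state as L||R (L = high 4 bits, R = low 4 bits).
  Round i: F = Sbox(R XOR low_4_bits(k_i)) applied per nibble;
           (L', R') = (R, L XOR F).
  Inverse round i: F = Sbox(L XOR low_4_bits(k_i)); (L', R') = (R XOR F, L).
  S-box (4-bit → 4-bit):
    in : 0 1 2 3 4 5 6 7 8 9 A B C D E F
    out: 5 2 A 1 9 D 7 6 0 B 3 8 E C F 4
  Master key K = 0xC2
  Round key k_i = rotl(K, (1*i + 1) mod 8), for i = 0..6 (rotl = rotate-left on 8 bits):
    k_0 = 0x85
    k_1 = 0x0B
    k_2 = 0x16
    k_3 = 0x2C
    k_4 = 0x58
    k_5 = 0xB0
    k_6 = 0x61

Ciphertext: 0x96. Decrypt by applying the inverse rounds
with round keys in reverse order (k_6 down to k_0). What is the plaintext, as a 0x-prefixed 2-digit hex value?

s_0 = ciphertext = 0x96
s_1 = InvRound(s_0, k_6) = 0x69
s_2 = InvRound(s_1, k_5) = 0xE6
s_3 = InvRound(s_2, k_4) = 0x1E
s_4 = InvRound(s_3, k_3) = 0x21
s_5 = InvRound(s_4, k_2) = 0x82
s_6 = InvRound(s_5, k_1) = 0x38
s_7 = InvRound(s_6, k_0) = 0xF3

0xF3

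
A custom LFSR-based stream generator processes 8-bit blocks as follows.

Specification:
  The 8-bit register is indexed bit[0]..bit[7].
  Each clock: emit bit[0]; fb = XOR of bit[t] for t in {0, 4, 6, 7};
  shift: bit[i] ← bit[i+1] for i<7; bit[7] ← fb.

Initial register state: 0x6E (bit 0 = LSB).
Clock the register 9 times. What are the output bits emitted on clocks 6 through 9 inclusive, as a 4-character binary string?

reg_0 = 0x6E
clock 1: out=0, reg = 0xB7
clock 2: out=1, reg = 0xDB
clock 3: out=1, reg = 0x6D
clock 4: out=1, reg = 0x36
clock 5: out=0, reg = 0x9B
clock 6: out=1, reg = 0xCD
clock 7: out=1, reg = 0xE6
clock 8: out=0, reg = 0x73
clock 9: out=1, reg = 0xB9

1101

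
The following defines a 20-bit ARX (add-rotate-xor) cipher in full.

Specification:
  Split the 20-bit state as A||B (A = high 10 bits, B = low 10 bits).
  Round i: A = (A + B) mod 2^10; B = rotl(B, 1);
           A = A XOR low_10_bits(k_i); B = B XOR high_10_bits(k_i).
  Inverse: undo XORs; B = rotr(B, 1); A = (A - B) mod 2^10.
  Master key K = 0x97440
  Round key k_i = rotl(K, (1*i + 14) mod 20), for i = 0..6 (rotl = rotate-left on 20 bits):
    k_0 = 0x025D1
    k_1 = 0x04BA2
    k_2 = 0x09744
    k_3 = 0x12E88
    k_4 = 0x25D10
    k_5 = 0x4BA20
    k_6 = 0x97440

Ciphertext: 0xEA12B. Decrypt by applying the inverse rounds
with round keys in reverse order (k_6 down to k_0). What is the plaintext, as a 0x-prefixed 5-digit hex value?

0x377F6

s_0 = ciphertext = 0xEA12B
s_1 = InvRound(s_0, k_6) = 0x8B5BB
s_2 = InvRound(s_1, k_5) = 0x70E4A
s_3 = InvRound(s_2, k_4) = 0x5976E
s_4 = InvRound(s_3, k_3) = 0x16F92
s_5 = InvRound(s_4, k_2) = 0xD13DB
s_6 = InvRound(s_5, k_1) = 0x40BE4
s_7 = InvRound(s_6, k_0) = 0x377F6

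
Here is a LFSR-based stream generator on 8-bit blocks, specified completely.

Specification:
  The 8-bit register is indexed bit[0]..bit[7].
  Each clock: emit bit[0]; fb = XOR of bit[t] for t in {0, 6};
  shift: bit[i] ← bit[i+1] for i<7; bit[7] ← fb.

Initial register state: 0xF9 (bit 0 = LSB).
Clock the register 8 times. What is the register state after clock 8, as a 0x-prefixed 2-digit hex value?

reg_0 = 0xF9
clock 1: out=1, reg = 0x7C
clock 2: out=0, reg = 0xBE
clock 3: out=0, reg = 0x5F
clock 4: out=1, reg = 0x2F
clock 5: out=1, reg = 0x97
clock 6: out=1, reg = 0xCB
clock 7: out=1, reg = 0x65
clock 8: out=1, reg = 0x32

0x32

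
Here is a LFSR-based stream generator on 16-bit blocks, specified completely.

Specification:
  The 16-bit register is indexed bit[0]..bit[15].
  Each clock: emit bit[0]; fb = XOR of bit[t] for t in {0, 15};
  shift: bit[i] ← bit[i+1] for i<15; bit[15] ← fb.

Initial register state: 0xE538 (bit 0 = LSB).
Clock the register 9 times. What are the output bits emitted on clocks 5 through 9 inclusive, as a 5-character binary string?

11001

reg_0 = 0xE538
clock 1: out=0, reg = 0xF29C
clock 2: out=0, reg = 0xF94E
clock 3: out=0, reg = 0xFCA7
clock 4: out=1, reg = 0x7E53
clock 5: out=1, reg = 0xBF29
clock 6: out=1, reg = 0x5F94
clock 7: out=0, reg = 0x2FCA
clock 8: out=0, reg = 0x17E5
clock 9: out=1, reg = 0x8BF2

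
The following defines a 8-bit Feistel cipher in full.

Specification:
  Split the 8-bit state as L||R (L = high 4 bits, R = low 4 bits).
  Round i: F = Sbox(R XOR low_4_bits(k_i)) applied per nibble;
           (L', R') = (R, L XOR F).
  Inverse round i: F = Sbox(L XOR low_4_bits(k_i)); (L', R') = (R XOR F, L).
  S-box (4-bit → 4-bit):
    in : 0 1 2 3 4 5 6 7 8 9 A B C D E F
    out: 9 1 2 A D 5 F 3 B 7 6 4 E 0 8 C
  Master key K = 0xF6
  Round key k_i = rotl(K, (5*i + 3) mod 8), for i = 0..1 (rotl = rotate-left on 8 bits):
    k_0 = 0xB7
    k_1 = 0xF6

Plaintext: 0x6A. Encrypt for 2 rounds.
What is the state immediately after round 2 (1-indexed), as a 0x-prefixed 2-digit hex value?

s_0 = plaintext = 0x6A
s_1 = Round(s_0, k_0) = 0xA6
s_2 = Round(s_1, k_1) = 0x63

0x63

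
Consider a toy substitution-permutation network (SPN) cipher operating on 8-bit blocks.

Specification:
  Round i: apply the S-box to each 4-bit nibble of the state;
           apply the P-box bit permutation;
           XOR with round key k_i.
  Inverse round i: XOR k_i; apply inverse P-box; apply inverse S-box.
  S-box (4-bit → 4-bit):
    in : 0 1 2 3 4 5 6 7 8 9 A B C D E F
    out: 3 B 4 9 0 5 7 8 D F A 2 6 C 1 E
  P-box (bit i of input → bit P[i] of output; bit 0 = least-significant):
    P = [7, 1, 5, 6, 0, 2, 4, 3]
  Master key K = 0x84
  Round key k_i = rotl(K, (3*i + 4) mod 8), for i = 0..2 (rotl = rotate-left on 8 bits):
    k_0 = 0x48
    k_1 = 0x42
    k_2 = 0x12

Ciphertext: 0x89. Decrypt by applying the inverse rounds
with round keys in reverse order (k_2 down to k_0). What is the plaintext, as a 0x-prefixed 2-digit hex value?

s_0 = ciphertext = 0x89
s_1 = InvRound(s_0, k_2) = 0x80
s_2 = InvRound(s_1, k_1) = 0x41
s_3 = InvRound(s_2, k_0) = 0x34

0x34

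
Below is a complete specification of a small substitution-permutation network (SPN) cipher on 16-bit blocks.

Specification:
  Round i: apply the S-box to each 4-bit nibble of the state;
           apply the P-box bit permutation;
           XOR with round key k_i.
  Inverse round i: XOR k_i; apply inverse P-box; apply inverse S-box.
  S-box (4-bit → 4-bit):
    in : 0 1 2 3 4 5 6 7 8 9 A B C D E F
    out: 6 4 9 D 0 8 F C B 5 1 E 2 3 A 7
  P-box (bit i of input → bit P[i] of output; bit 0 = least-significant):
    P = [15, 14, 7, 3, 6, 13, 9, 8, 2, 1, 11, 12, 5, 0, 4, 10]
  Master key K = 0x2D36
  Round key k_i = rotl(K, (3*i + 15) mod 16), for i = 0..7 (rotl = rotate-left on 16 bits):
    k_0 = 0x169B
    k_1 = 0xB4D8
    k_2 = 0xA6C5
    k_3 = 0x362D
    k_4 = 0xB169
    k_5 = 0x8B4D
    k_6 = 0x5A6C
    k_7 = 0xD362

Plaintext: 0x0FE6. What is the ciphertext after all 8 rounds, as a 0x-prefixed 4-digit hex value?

s_0 = plaintext = 0x0FE6
s_1 = Round(s_0, k_0) = 0xFF04
s_2 = Round(s_1, k_1) = 0x9EEF
s_3 = Round(s_2, k_2) = 0x5777
s_4 = Round(s_3, k_3) = 0x29A5
s_5 = Round(s_4, k_4) = 0xBD05
s_6 = Round(s_5, k_5) = 0xAD52
s_7 = Round(s_6, k_6) = 0xDB42
s_8 = Round(s_7, k_7) = 0x4B49

0x4B49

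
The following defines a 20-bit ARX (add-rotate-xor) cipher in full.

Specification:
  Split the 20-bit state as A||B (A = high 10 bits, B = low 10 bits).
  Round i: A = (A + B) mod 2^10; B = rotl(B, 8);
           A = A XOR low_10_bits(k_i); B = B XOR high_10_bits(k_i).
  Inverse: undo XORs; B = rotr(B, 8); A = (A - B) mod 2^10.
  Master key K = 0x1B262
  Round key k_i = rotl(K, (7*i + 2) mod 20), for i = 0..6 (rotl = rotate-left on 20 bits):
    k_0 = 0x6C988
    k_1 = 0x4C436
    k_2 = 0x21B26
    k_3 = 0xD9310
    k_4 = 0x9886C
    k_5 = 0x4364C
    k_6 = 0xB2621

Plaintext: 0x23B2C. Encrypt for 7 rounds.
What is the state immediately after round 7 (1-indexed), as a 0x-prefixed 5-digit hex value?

0x44316

s_0 = plaintext = 0x23B2C
s_1 = Round(s_0, k_0) = 0x8C979
s_2 = Round(s_1, k_1) = 0xE746F
s_3 = Round(s_2, k_2) = 0xCAB9D
s_4 = Round(s_3, k_3) = 0x75E83
s_5 = Round(s_4, k_4) = 0x0D9C2
s_6 = Round(s_5, k_5) = 0xED37D
s_7 = Round(s_6, k_6) = 0x44316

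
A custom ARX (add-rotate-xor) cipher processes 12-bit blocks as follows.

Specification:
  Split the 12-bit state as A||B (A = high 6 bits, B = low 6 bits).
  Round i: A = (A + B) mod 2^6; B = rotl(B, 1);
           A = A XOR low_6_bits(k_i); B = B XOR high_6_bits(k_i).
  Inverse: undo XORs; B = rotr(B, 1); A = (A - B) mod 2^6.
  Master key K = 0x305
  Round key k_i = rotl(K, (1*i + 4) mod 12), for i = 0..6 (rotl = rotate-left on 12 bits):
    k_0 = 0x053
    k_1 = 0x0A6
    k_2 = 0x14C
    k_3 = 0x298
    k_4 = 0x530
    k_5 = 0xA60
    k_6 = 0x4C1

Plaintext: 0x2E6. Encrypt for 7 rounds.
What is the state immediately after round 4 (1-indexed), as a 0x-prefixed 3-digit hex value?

0x1E9

s_0 = plaintext = 0x2E6
s_1 = Round(s_0, k_0) = 0x88C
s_2 = Round(s_1, k_1) = 0x21A
s_3 = Round(s_2, k_2) = 0xBB1
s_4 = Round(s_3, k_3) = 0x1E9
s_5 = Round(s_4, k_4) = 0x007
s_6 = Round(s_5, k_5) = 0x9E7
s_7 = Round(s_6, k_6) = 0x3DC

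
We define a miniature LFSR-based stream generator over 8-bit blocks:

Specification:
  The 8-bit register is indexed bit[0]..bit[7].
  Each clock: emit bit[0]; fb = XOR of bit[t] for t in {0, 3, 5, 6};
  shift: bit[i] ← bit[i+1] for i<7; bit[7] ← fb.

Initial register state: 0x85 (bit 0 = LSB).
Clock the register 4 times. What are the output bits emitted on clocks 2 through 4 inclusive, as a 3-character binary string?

reg_0 = 0x85
clock 1: out=1, reg = 0xC2
clock 2: out=0, reg = 0xE1
clock 3: out=1, reg = 0xF0
clock 4: out=0, reg = 0x78

010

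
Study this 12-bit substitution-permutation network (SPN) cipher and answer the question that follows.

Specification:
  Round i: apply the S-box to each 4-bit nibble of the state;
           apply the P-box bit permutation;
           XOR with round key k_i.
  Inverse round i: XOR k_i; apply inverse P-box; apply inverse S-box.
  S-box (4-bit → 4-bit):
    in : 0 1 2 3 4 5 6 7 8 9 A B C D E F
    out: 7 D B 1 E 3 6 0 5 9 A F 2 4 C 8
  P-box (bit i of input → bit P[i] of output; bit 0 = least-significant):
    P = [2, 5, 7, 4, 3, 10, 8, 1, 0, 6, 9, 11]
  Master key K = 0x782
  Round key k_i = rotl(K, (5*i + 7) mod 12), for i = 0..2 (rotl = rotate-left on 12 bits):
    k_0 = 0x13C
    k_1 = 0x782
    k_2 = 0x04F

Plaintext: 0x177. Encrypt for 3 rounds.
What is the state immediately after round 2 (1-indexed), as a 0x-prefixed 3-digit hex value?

0xD4B

s_0 = plaintext = 0x177
s_1 = Round(s_0, k_0) = 0xB3D
s_2 = Round(s_1, k_1) = 0xD4B
s_3 = Round(s_2, k_2) = 0x7F9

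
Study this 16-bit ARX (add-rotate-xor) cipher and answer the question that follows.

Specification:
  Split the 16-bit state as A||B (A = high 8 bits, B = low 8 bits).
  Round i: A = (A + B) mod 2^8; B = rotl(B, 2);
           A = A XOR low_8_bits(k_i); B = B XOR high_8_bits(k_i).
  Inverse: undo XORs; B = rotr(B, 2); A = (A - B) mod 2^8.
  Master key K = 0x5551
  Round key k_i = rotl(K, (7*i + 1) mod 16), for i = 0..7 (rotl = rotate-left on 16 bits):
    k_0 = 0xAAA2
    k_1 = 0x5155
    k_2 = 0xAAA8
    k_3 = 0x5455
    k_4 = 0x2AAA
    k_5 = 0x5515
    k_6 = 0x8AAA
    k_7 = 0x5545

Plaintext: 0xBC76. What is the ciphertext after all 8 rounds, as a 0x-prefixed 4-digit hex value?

s_0 = plaintext = 0xBC76
s_1 = Round(s_0, k_0) = 0x9073
s_2 = Round(s_1, k_1) = 0x569C
s_3 = Round(s_2, k_2) = 0x5AD8
s_4 = Round(s_3, k_3) = 0x6737
s_5 = Round(s_4, k_4) = 0x34F6
s_6 = Round(s_5, k_5) = 0x3F8E
s_7 = Round(s_6, k_6) = 0x67B0
s_8 = Round(s_7, k_7) = 0x5297

0x5297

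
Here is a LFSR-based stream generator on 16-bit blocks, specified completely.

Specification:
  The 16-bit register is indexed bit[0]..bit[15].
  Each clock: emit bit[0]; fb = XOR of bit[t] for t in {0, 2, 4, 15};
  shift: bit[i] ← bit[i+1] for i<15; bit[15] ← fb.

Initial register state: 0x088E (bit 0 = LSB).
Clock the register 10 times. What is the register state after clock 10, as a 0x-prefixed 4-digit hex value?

0x78C2

reg_0 = 0x088E
clock 1: out=0, reg = 0x8447
clock 2: out=1, reg = 0xC223
clock 3: out=1, reg = 0x6111
clock 4: out=1, reg = 0x3088
clock 5: out=0, reg = 0x1844
clock 6: out=0, reg = 0x8C22
clock 7: out=0, reg = 0xC611
clock 8: out=1, reg = 0xE308
clock 9: out=0, reg = 0xF184
clock 10: out=0, reg = 0x78C2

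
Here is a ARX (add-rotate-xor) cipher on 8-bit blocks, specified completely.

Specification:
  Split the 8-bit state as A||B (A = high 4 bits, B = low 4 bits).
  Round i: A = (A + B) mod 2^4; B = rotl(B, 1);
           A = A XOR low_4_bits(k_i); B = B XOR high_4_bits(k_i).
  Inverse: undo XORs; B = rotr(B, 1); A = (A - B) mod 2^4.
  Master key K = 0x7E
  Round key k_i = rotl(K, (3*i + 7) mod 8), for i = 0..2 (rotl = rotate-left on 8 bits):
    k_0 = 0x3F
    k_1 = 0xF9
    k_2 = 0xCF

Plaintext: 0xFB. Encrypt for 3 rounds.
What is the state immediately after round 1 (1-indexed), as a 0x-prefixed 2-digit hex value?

0x54

s_0 = plaintext = 0xFB
s_1 = Round(s_0, k_0) = 0x54
s_2 = Round(s_1, k_1) = 0x07
s_3 = Round(s_2, k_2) = 0x82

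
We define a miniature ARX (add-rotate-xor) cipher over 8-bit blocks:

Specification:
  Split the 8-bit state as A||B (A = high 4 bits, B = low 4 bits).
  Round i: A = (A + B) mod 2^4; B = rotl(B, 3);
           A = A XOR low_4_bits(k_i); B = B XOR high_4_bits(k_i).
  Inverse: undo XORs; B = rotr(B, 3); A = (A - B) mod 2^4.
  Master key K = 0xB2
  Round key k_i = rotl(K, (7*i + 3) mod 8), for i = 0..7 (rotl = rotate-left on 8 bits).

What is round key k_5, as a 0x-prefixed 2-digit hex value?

0xAC

K = 0xB2
k_0 = rotl(K, (7*0+3) mod 8) = rotl(K, 3) = 0x95
k_1 = rotl(K, (7*1+3) mod 8) = rotl(K, 2) = 0xCA
k_2 = rotl(K, (7*2+3) mod 8) = rotl(K, 1) = 0x65
k_3 = rotl(K, (7*3+3) mod 8) = rotl(K, 0) = 0xB2
k_4 = rotl(K, (7*4+3) mod 8) = rotl(K, 7) = 0x59
k_5 = rotl(K, (7*5+3) mod 8) = rotl(K, 6) = 0xAC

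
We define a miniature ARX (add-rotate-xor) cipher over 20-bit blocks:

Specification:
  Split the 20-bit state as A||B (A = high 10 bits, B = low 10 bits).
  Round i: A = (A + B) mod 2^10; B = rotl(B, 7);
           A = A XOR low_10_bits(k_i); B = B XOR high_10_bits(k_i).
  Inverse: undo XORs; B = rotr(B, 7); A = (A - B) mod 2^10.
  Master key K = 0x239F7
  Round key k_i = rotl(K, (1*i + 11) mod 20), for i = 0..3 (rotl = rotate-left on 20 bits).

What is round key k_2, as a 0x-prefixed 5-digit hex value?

0xEE473

K = 0x239F7
k_0 = rotl(K, (1*0+11) mod 20) = rotl(K, 11) = 0xFB91C
k_1 = rotl(K, (1*1+11) mod 20) = rotl(K, 12) = 0xF7239
k_2 = rotl(K, (1*2+11) mod 20) = rotl(K, 13) = 0xEE473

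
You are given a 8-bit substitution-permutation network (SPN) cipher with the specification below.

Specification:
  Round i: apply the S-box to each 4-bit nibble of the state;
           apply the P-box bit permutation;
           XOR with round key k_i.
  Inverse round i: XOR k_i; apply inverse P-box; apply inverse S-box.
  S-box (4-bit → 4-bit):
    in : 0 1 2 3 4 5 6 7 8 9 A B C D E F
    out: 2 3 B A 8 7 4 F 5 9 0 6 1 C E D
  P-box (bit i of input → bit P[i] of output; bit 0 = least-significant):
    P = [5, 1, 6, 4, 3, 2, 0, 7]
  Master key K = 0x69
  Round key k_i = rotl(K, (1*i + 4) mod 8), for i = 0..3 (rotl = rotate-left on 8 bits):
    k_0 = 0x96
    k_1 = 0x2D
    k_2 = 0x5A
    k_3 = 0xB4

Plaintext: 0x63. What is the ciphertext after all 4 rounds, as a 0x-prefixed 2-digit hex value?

0x3C

s_0 = plaintext = 0x63
s_1 = Round(s_0, k_0) = 0x85
s_2 = Round(s_1, k_1) = 0x46
s_3 = Round(s_2, k_2) = 0x9A
s_4 = Round(s_3, k_3) = 0x3C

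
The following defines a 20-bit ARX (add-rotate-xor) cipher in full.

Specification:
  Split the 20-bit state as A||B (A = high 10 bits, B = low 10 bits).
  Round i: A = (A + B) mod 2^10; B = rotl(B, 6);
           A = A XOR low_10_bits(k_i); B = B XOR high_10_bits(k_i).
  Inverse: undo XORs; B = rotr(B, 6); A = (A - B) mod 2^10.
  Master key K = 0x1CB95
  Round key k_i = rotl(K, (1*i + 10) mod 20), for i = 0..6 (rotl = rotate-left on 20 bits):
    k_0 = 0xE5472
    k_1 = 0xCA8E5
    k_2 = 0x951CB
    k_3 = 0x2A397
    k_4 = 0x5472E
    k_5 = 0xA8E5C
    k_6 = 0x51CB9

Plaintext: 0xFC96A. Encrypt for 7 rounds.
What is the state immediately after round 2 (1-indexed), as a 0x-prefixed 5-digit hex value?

s_0 = plaintext = 0xFC96A
s_1 = Round(s_0, k_0) = 0x4B903
s_2 = Round(s_1, k_1) = 0xB53FA
s_3 = Round(s_2, k_2) = 0xC14EB
s_4 = Round(s_3, k_3) = 0x19E66
s_5 = Round(s_4, k_4) = 0x78CF7
s_6 = Round(s_5, k_5) = 0x21B6C
s_7 = Round(s_6, k_6) = 0xD2E71

0xB53FA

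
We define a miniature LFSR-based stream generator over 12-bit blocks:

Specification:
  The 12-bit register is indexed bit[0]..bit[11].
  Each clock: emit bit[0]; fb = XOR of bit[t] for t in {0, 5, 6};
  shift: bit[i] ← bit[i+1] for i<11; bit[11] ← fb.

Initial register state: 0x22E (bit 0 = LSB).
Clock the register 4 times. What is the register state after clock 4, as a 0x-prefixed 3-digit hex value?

0x722

reg_0 = 0x22E
clock 1: out=0, reg = 0x917
clock 2: out=1, reg = 0xC8B
clock 3: out=1, reg = 0xE45
clock 4: out=1, reg = 0x722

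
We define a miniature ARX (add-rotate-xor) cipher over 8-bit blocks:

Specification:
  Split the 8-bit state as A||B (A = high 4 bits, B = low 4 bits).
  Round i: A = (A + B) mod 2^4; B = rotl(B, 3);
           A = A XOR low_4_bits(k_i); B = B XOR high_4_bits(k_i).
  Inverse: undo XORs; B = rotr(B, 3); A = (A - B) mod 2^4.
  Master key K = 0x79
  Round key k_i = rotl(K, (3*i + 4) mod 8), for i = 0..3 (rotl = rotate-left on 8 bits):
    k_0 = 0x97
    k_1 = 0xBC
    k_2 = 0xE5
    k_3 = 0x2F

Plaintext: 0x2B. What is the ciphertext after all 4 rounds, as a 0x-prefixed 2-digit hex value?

s_0 = plaintext = 0x2B
s_1 = Round(s_0, k_0) = 0xA4
s_2 = Round(s_1, k_1) = 0x29
s_3 = Round(s_2, k_2) = 0xE2
s_4 = Round(s_3, k_3) = 0xF3

0xF3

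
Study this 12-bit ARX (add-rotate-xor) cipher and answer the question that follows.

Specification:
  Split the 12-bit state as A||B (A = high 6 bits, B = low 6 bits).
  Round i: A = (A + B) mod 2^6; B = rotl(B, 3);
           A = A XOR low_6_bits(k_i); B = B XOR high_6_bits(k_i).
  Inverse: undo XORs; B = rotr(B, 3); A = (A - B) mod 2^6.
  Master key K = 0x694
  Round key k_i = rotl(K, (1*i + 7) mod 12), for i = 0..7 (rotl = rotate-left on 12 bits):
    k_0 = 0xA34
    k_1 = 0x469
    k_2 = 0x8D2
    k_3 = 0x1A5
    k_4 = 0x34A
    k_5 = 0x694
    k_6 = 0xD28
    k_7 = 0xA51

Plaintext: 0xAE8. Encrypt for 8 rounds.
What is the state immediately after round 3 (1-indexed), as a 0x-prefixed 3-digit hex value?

s_0 = plaintext = 0xAE8
s_1 = Round(s_0, k_0) = 0x9ED
s_2 = Round(s_1, k_1) = 0xF7C
s_3 = Round(s_2, k_2) = 0xAC4
s_4 = Round(s_3, k_3) = 0x2A6
s_5 = Round(s_4, k_4) = 0xEB9
s_6 = Round(s_5, k_5) = 0x9D5
s_7 = Round(s_6, k_6) = 0x51E
s_8 = Round(s_7, k_7) = 0x8DA

0xAC4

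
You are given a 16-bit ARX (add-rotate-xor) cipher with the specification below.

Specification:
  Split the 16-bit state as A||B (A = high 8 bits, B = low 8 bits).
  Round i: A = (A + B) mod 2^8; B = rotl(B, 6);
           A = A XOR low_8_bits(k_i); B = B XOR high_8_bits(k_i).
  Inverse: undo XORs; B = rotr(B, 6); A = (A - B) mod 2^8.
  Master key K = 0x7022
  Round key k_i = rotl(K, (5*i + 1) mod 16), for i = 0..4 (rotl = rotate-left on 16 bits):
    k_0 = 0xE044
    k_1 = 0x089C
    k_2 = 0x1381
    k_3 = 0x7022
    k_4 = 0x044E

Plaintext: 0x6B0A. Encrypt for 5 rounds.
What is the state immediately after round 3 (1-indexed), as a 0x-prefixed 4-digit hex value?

0x1E37

s_0 = plaintext = 0x6B0A
s_1 = Round(s_0, k_0) = 0x3162
s_2 = Round(s_1, k_1) = 0x0F90
s_3 = Round(s_2, k_2) = 0x1E37
s_4 = Round(s_3, k_3) = 0x77BD
s_5 = Round(s_4, k_4) = 0x7A6B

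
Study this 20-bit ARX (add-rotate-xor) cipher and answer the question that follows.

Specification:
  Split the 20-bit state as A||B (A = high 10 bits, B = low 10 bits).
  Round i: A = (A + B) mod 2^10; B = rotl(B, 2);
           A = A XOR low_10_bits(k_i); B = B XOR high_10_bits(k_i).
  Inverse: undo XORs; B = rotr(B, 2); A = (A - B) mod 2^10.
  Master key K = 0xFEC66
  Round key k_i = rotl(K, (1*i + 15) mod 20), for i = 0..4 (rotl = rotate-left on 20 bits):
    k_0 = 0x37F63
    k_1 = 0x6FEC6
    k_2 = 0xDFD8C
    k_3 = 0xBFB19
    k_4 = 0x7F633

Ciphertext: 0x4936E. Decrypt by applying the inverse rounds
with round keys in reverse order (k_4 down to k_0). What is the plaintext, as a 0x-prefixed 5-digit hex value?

0x6C278

s_0 = ciphertext = 0x4936E
s_1 = InvRound(s_0, k_4) = 0xDCFA4
s_2 = InvRound(s_1, k_3) = 0x85256
s_3 = InvRound(s_2, k_2) = 0x9394A
s_4 = InvRound(s_3, k_1) = 0xD2D3D
s_5 = InvRound(s_4, k_0) = 0x6C278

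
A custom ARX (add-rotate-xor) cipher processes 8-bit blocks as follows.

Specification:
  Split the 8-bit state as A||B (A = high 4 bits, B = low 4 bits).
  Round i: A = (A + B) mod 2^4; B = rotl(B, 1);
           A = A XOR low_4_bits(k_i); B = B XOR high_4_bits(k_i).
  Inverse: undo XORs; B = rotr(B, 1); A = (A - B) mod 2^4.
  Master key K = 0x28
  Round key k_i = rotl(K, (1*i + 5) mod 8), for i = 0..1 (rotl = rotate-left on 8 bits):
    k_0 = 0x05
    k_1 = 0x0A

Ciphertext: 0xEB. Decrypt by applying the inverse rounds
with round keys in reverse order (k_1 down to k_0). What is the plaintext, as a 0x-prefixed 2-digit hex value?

s_0 = ciphertext = 0xEB
s_1 = InvRound(s_0, k_1) = 0x7D
s_2 = InvRound(s_1, k_0) = 0x4E

0x4E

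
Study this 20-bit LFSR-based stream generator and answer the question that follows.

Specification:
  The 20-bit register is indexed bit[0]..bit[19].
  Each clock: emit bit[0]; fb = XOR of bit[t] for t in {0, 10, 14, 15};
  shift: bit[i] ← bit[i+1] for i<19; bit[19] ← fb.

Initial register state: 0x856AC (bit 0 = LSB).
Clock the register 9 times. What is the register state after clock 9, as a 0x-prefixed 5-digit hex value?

reg_0 = 0x856AC
clock 1: out=0, reg = 0x42B56
clock 2: out=0, reg = 0x215AB
clock 3: out=1, reg = 0x10AD5
clock 4: out=1, reg = 0x8856A
clock 5: out=0, reg = 0x442B5
clock 6: out=1, reg = 0x2215A
clock 7: out=0, reg = 0x110AD
clock 8: out=1, reg = 0x88856
clock 9: out=0, reg = 0xC442B

0xC442B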